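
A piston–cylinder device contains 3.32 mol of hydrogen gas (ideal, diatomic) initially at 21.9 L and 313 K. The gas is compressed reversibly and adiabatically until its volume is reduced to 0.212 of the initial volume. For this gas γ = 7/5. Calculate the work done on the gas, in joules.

P₁ = nRT₁/V₁ = 3.32×8.314×313/21.9 = 395 kPa.
Adiabatic: TV^(γ−1) = const ⇒ T₂ = 313×(4.72)^0.400 = 582 K; PV^γ = const ⇒ P₂ = 3460 kPa.
ΔU = nCvΔT = 3.32×20.8×(582−313) = 18600 J.
Q = 0 for an adiabatic process, so W = −ΔU = -18600 J.
Work done on the gas = −W_by = 18600 J.

18600 J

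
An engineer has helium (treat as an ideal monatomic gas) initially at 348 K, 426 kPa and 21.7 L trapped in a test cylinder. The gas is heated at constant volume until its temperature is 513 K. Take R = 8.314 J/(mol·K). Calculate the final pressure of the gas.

628 kPa

Isochoric: V stays 21.7 L; P/T = const ⇒ T₂ = 513 K, P₂ = 628 kPa.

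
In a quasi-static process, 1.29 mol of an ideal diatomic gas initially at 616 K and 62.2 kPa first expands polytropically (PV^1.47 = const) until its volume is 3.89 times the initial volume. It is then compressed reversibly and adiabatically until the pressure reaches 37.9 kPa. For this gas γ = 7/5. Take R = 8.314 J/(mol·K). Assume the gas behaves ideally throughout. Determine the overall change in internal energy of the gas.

-3120 J

V₁ = nRT₁/P₁ = 1.29×8.314×616/62.2 = 106 L.
Step 1 — Polytropic n=1.47: T₂ = T₁(V₁/V₂)^(n−1) = 616×(0.257)^0.47 = 325 K; P₂ = P₁(V₁/V₂)^n = 8.44 kPa.
W = (P₁V₁−P₂V₂)/(n−1) = (62.2×106−8.44×413)/0.47 = 6630 J.
ΔU = nCvΔT = 1.29×20.8×(325−616) = -7790 J.
Q = ΔU + W = -1160 J.
State after step 1: P = 8.44 kPa, V = 413 L, T = 325 K.
Step 2 — Adiabatic: T₂/T₁ = (P₂/P₁)^((γ−1)/γ) ⇒ T₂ = 325×(4.49)^0.286 = 500 K; V₂ = 141 L.
ΔU = nCvΔT = 1.29×20.8×(500−325) = 4670 J.
Q = 0 for an adiabatic process, so W = −ΔU = -4670 J.
Net over both steps: W = 1960 J, Q = -1160 J, ΔU = -3120 J.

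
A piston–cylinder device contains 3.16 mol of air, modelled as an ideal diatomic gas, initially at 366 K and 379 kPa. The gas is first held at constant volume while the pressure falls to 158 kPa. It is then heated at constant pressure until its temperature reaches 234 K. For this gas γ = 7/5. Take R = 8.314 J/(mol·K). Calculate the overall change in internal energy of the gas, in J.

-8670 J

V₁ = nRT₁/P₁ = 3.16×8.314×366/379 = 25.4 L.
Step 1 — Isochoric: V stays 25.4 L; P/T = const ⇒ T₂ = 153 K, P₂ = 158 kPa.
W = 0 (no volume change).
ΔU = nCvΔT = 3.16×20.8×(153−366) = -14000 J.
Q = ΔU = -14000 J.
State after step 1: P = 158 kPa, V = 25.4 L, T = 153 K.
Step 2 — Isobaric: P stays 158 kPa; V/T = const ⇒ T₂ = 234 K, V₂ = 38.9 L.
W = PΔV = 158×(38.9−25.4) kPa·L = 2140 J.
ΔU = nCvΔT = 3.16×20.8×(234−153) = 5350 J.
Q = ΔU + W = nCpΔT = 7490 J.
Net over both steps: W = 2140 J, Q = -6530 J, ΔU = -8670 J.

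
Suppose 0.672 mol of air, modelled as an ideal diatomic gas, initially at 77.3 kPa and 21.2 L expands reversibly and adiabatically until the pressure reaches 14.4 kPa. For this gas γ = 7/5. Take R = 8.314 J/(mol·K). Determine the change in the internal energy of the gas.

T₁ = P₁V₁/(nR) = 77.3×21.2/(0.672×8.314) = 293 K.
Adiabatic: T₂/T₁ = (P₂/P₁)^((γ−1)/γ) ⇒ T₂ = 293×(0.186)^0.286 = 181 K; V₂ = 70.4 L.
For an ideal gas ΔU = nCvΔT with Cv = (5/2)R = 20.8 J/(mol·K).
ΔU = 0.672×20.8×(181−293) = -1560 J.

-1560 J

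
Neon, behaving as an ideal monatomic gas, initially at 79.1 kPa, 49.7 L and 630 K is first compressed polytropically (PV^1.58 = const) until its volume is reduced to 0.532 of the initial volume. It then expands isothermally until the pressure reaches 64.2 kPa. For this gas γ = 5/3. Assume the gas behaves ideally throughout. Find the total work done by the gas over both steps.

3840 J

n = P₁V₁/(RT₁) = 79.1×49.7/(8.314×630) = 0.751 mol.
Step 1 — Polytropic n=1.58: T₂ = T₁(V₁/V₂)^(n−1) = 630×(1.88)^0.58 = 908 K; P₂ = P₁(V₁/V₂)^n = 214 kPa.
W = (P₁V₁−P₂V₂)/(n−1) = (79.1×49.7−214×26.4)/0.58 = -3000 J.
ΔU = nCvΔT = 0.751×12.5×(908−630) = 2610 J.
Q = ΔU + W = -389 J.
State after step 1: P = 214 kPa, V = 26.4 L, T = 908 K.
Step 2 — Isothermal: T stays 908 K; PV = const ⇒ V₂ = 88.3 L, P₂ = 64.2 kPa.
ΔU = 0 (ideal gas, T constant).
W = nRT ln(V₂/V₁) = 0.751×8.314×908×ln(3.34) = 6840 J.
Q = ΔU + W = 6840 J.
Net over both steps: W = 3840 J, Q = 6450 J, ΔU = 2610 J.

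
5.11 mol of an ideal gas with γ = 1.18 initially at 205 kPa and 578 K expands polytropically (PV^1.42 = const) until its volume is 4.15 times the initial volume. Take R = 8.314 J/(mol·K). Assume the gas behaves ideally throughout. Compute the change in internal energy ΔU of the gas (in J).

-61400 J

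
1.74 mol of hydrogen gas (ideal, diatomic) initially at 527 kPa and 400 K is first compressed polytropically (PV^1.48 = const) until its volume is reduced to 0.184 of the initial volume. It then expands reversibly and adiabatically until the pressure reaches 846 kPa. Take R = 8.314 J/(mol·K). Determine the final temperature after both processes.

V₁ = nRT₁/P₁ = 1.74×8.314×400/527 = 11.0 L.
Step 1 — Polytropic n=1.48: T₂ = T₁(V₁/V₂)^(n−1) = 400×(5.43)^0.48 = 901 K; P₂ = P₁(V₁/V₂)^n = 6450 kPa.
W = (P₁V₁−P₂V₂)/(n−1) = (527×11.0−6450×2.02)/0.48 = -15100 J.
ΔU = nCvΔT = 1.74×20.8×(901−400) = 18100 J.
Q = ΔU + W = 3020 J.
State after step 1: P = 6450 kPa, V = 2.02 L, T = 901 K.
Step 2 — Adiabatic: T₂/T₁ = (P₂/P₁)^((γ−1)/γ) ⇒ T₂ = 901×(0.131)^0.286 = 504 K; V₂ = 8.63 L.
ΔU = nCvΔT = 1.74×20.8×(504−901) = -14400 J.
Q = 0 for an adiabatic process, so W = −ΔU = 14400 J.
Net over both steps: W = -754 J, Q = 3020 J, ΔU = 3780 J.

504 K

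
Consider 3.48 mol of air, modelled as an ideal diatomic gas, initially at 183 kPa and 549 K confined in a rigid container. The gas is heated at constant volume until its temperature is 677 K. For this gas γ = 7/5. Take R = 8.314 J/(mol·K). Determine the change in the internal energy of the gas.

9260 J

V₁ = nRT₁/P₁ = 3.48×8.314×549/183 = 86.8 L.
Isochoric: V stays 86.8 L; P/T = const ⇒ T₂ = 677 K, P₂ = 226 kPa.
For an ideal gas ΔU = nCvΔT with Cv = (5/2)R = 20.8 J/(mol·K).
ΔU = 3.48×20.8×(677−549) = 9260 J.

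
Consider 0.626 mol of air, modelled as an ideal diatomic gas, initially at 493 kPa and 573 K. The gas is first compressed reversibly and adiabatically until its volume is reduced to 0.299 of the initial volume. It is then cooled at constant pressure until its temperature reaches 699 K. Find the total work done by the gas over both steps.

-5820 J

V₁ = nRT₁/P₁ = 0.626×8.314×573/493 = 6.05 L.
Step 1 — Adiabatic: TV^(γ−1) = const ⇒ T₂ = 573×(3.34)^0.400 = 929 K; PV^γ = const ⇒ P₂ = 2670 kPa.
ΔU = nCvΔT = 0.626×20.8×(929−573) = 4630 J.
Q = 0 for an adiabatic process, so W = −ΔU = -4630 J.
State after step 1: P = 2670 kPa, V = 1.81 L, T = 929 K.
Step 2 — Isobaric: P stays 2670 kPa; V/T = const ⇒ T₂ = 699 K, V₂ = 1.36 L.
W = PΔV = 2670×(1.36−1.81) kPa·L = -1200 J.
ΔU = nCvΔT = 0.626×20.8×(699−929) = -2990 J.
Q = ΔU + W = nCpΔT = -4180 J.
Net over both steps: W = -5820 J, Q = -4180 J, ΔU = 1640 J.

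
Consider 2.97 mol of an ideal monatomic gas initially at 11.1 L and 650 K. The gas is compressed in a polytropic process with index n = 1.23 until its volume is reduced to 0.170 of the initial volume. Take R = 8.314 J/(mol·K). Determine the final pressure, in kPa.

12800 kPa

P₁ = nRT₁/V₁ = 2.97×8.314×650/11.1 = 1450 kPa.
Polytropic n=1.23: T₂ = T₁(V₁/V₂)^(n−1) = 650×(5.88)^0.23 = 977 K; P₂ = P₁(V₁/V₂)^n = 12800 kPa.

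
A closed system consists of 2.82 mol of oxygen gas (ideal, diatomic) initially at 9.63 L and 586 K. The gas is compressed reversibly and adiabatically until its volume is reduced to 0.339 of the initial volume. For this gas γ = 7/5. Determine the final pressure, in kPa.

6490 kPa

P₁ = nRT₁/V₁ = 2.82×8.314×586/9.63 = 1430 kPa.
Adiabatic: TV^(γ−1) = const ⇒ T₂ = 586×(2.95)^0.400 = 903 K; PV^γ = const ⇒ P₂ = 6490 kPa.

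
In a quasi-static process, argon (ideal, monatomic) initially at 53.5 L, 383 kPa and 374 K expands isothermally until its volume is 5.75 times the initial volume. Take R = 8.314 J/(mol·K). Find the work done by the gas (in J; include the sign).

n = P₁V₁/(RT₁) = 383×53.5/(8.314×374) = 6.59 mol.
Isothermal: T stays 374 K; PV = const ⇒ V₂ = 308 L, P₂ = 66.6 kPa.
W = nRT ln(V₂/V₁) = 6.59×8.314×374×ln(5.75) = 35800 J.

35800 J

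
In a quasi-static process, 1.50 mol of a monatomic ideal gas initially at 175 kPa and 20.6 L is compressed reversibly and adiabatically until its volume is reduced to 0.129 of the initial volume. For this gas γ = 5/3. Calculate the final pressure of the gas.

5310 kPa

T₁ = P₁V₁/(nR) = 175×20.6/(1.50×8.314) = 289 K.
Adiabatic: TV^(γ−1) = const ⇒ T₂ = 289×(7.75)^0.667 = 1130 K; PV^γ = const ⇒ P₂ = 5310 kPa.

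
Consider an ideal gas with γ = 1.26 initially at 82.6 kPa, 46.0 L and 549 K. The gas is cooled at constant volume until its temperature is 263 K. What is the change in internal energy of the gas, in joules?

-7610 J

n = P₁V₁/(RT₁) = 82.6×46.0/(8.314×549) = 0.832 mol.
Isochoric: V stays 46.0 L; P/T = const ⇒ T₂ = 263 K, P₂ = 39.6 kPa.
For an ideal gas ΔU = nCvΔT with Cv = R/(γ−1) = 32.0 J/(mol·K).
ΔU = 0.832×32.0×(263−549) = -7610 J.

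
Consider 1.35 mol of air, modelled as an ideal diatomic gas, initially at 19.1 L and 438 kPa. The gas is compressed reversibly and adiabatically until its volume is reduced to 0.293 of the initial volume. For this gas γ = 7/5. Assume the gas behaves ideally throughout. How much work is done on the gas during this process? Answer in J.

T₁ = P₁V₁/(nR) = 438×19.1/(1.35×8.314) = 745 K.
Adiabatic: TV^(γ−1) = const ⇒ T₂ = 745×(3.41)^0.400 = 1220 K; PV^γ = const ⇒ P₂ = 2440 kPa.
ΔU = nCvΔT = 1.35×20.8×(1220−745) = 13300 J.
Q = 0 for an adiabatic process, so W = −ΔU = -13300 J.
Work done on the gas = −W_by = 13300 J.

13300 J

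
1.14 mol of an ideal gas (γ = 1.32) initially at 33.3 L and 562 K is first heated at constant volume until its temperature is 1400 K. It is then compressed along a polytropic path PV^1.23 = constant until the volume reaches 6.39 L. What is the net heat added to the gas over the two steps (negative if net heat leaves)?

17300 J

P₁ = nRT₁/V₁ = 1.14×8.314×562/33.3 = 160 kPa.
Step 1 — Isochoric: V stays 33.3 L; P/T = const ⇒ T₂ = 1400 K, P₂ = 398 kPa.
W = 0 (no volume change).
ΔU = nCvΔT = 1.14×26.0×(1400−562) = 24800 J.
Q = ΔU = 24800 J.
State after step 1: P = 398 kPa, V = 33.3 L, T = 1400 K.
Step 2 — Polytropic n=1.23: T₂ = T₁(V₁/V₂)^(n−1) = 1400×(5.21)^0.23 = 2050 K; P₂ = P₁(V₁/V₂)^n = 3040 kPa.
W = (P₁V₁−P₂V₂)/(n−1) = (398×33.3−3040×6.39)/0.23 = -26600 J.
ΔU = nCvΔT = 1.14×26.0×(2050−1400) = 19200 J.
Q = ΔU + W = -7490 J.
Net over both steps: W = -26600 J, Q = 17300 J, ΔU = 44000 J.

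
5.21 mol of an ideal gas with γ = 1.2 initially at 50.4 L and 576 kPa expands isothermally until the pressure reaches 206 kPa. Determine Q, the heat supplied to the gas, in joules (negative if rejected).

T₁ = P₁V₁/(nR) = 576×50.4/(5.21×8.314) = 670 K.
Isothermal: T stays 670 K; PV = const ⇒ V₂ = 141 L, P₂ = 206 kPa.
ΔU = 0 (ideal gas, T constant).
W = nRT ln(V₂/V₁) = 5.21×8.314×670×ln(2.80) = 29800 J.
Q = ΔU + W = 29800 J.

29800 J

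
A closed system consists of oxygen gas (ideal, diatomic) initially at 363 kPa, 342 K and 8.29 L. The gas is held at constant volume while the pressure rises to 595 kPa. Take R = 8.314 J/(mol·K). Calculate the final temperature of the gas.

561 K

Isochoric: V stays 8.29 L; P/T = const ⇒ T₂ = 561 K, P₂ = 595 kPa.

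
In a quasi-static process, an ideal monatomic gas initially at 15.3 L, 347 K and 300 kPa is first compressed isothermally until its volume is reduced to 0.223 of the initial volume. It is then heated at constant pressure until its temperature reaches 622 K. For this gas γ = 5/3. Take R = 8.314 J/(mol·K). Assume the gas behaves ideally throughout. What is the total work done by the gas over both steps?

n = P₁V₁/(RT₁) = 300×15.3/(8.314×347) = 1.59 mol.
Step 1 — Isothermal: T stays 347 K; PV = const ⇒ V₂ = 3.41 L, P₂ = 1350 kPa.
ΔU = 0 (ideal gas, T constant).
W = nRT ln(V₂/V₁) = 1.59×8.314×347×ln(0.223) = -6890 J.
Q = ΔU + W = -6890 J.
State after step 1: P = 1350 kPa, V = 3.41 L, T = 347 K.
Step 2 — Isobaric: P stays 1350 kPa; V/T = const ⇒ T₂ = 622 K, V₂ = 6.12 L.
W = PΔV = 1350×(6.12−3.41) kPa·L = 3640 J.
ΔU = nCvΔT = 1.59×12.5×(622−347) = 5460 J.
Q = ΔU + W = nCpΔT = 9090 J.
Net over both steps: W = -3250 J, Q = 2210 J, ΔU = 5460 J.

-3250 J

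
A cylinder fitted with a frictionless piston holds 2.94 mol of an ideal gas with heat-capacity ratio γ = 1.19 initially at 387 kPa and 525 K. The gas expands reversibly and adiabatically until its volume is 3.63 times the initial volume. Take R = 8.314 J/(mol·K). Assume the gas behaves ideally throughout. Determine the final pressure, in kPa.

83.4 kPa

V₁ = nRT₁/P₁ = 2.94×8.314×525/387 = 33.2 L.
Adiabatic: TV^(γ−1) = const ⇒ T₂ = 525×(0.275)^0.190 = 411 K; PV^γ = const ⇒ P₂ = 83.4 kPa.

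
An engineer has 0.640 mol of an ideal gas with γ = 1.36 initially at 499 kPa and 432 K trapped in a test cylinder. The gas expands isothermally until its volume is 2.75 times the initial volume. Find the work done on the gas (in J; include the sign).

-2330 J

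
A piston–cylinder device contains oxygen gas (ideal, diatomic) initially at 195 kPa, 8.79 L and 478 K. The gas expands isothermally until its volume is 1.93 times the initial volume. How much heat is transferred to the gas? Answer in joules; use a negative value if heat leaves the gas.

1130 J

n = P₁V₁/(RT₁) = 195×8.79/(8.314×478) = 0.431 mol.
Isothermal: T stays 478 K; PV = const ⇒ V₂ = 17.0 L, P₂ = 101 kPa.
ΔU = 0 (ideal gas, T constant).
W = nRT ln(V₂/V₁) = 0.431×8.314×478×ln(1.93) = 1130 J.
Q = ΔU + W = 1130 J.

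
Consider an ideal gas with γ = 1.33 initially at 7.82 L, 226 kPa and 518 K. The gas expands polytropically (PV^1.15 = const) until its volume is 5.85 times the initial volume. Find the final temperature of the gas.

Polytropic n=1.15: T₂ = T₁(V₁/V₂)^(n−1) = 518×(0.171)^0.15 = 397 K; P₂ = P₁(V₁/V₂)^n = 29.6 kPa.

397 K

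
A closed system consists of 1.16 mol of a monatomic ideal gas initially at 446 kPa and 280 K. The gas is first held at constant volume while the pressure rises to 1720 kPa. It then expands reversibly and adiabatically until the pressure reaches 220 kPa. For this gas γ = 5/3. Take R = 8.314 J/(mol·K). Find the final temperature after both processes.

474 K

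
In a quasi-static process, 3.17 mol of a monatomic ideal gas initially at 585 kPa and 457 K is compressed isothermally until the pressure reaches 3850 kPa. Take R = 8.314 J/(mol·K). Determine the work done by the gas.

V₁ = nRT₁/P₁ = 3.17×8.314×457/585 = 20.6 L.
Isothermal: T stays 457 K; PV = const ⇒ V₂ = 3.13 L, P₂ = 3850 kPa.
W = nRT ln(V₂/V₁) = 3.17×8.314×457×ln(0.152) = -22700 J.

-22700 J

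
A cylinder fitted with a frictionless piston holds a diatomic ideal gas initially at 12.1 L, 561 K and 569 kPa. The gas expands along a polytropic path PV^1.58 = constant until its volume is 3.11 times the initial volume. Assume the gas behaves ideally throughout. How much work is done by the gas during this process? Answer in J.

n = P₁V₁/(RT₁) = 569×12.1/(8.314×561) = 1.48 mol.
Polytropic n=1.58: T₂ = T₁(V₁/V₂)^(n−1) = 561×(0.322)^0.58 = 291 K; P₂ = P₁(V₁/V₂)^n = 94.7 kPa.
W = (P₁V₁−P₂V₂)/(n−1) = (569×12.1−94.7×37.6)/0.58 = 5720 J.

5720 J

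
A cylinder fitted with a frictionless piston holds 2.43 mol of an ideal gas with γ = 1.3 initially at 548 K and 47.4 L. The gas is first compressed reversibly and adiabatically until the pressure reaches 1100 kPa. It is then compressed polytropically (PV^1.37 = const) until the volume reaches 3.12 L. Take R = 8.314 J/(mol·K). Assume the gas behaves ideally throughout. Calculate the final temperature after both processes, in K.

P₁ = nRT₁/V₁ = 2.43×8.314×548/47.4 = 234 kPa.
Step 1 — Adiabatic: T₂/T₁ = (P₂/P₁)^((γ−1)/γ) ⇒ T₂ = 548×(4.71)^0.231 = 784 K; V₂ = 14.4 L.
ΔU = nCvΔT = 2.43×27.7×(784−548) = 15900 J.
Q = 0 for an adiabatic process, so W = −ΔU = -15900 J.
State after step 1: P = 1100 kPa, V = 14.4 L, T = 784 K.
Step 2 — Polytropic n=1.37: T₂ = T₁(V₁/V₂)^(n−1) = 784×(4.61)^0.37 = 1380 K; P₂ = P₁(V₁/V₂)^n = 8930 kPa.
W = (P₁V₁−P₂V₂)/(n−1) = (1100×14.4−8930×3.12)/0.37 = -32500 J.
ΔU = nCvΔT = 2.43×27.7×(1380−784) = 40100 J.
Q = ΔU + W = 7590 J.
Net over both steps: W = -48400 J, Q = 7590 J, ΔU = 56000 J.

1380 K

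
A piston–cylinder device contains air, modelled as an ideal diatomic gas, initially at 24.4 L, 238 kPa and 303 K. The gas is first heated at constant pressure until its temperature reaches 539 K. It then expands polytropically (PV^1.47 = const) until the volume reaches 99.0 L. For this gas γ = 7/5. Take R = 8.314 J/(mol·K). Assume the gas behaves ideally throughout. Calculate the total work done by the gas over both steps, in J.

11600 J

n = P₁V₁/(RT₁) = 238×24.4/(8.314×303) = 2.31 mol.
Step 1 — Isobaric: P stays 238 kPa; V/T = const ⇒ T₂ = 539 K, V₂ = 43.4 L.
W = PΔV = 238×(43.4−24.4) kPa·L = 4520 J.
ΔU = nCvΔT = 2.31×20.8×(539−303) = 11300 J.
Q = ΔU + W = nCpΔT = 15800 J.
State after step 1: P = 238 kPa, V = 43.4 L, T = 539 K.
Step 2 — Polytropic n=1.47: T₂ = T₁(V₁/V₂)^(n−1) = 539×(0.438)^0.47 = 366 K; P₂ = P₁(V₁/V₂)^n = 70.8 kPa.
W = (P₁V₁−P₂V₂)/(n−1) = (238×43.4−70.8×99.0)/0.47 = 7060 J.
ΔU = nCvΔT = 2.31×20.8×(366−539) = -8300 J.
Q = ΔU + W = -1240 J.
Net over both steps: W = 11600 J, Q = 14600 J, ΔU = 3010 J.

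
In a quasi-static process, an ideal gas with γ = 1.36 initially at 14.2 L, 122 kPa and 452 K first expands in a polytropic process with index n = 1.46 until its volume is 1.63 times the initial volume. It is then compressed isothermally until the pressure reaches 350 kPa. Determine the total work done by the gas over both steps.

-1690 J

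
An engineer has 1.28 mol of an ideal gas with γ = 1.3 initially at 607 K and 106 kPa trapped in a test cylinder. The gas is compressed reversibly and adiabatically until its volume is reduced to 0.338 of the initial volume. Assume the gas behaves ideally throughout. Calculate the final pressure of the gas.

434 kPa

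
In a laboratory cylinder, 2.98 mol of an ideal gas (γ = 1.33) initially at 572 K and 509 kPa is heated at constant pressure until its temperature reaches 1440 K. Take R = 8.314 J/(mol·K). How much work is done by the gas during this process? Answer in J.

V₁ = nRT₁/P₁ = 2.98×8.314×572/509 = 27.8 L.
Isobaric: P stays 509 kPa; V/T = const ⇒ T₂ = 1440 K, V₂ = 70.1 L.
W = PΔV = 509×(70.1−27.8) kPa·L = 21500 J.

21500 J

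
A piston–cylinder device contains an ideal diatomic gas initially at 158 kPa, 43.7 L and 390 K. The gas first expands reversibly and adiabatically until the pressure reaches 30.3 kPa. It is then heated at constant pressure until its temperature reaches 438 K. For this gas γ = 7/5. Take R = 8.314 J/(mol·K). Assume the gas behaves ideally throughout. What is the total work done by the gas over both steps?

n = P₁V₁/(RT₁) = 158×43.7/(8.314×390) = 2.13 mol.
Step 1 — Adiabatic: T₂/T₁ = (P₂/P₁)^((γ−1)/γ) ⇒ T₂ = 390×(0.192)^0.286 = 243 K; V₂ = 142 L.
ΔU = nCvΔT = 2.13×20.8×(243−390) = -6490 J.
Q = 0 for an adiabatic process, so W = −ΔU = 6490 J.
State after step 1: P = 30.3 kPa, V = 142 L, T = 243 K.
Step 2 — Isobaric: P stays 30.3 kPa; V/T = const ⇒ T₂ = 438 K, V₂ = 256 L.
W = PΔV = 30.3×(256−142) kPa·L = 3450 J.
ΔU = nCvΔT = 2.13×20.8×(438−243) = 8620 J.
Q = ΔU + W = nCpΔT = 12100 J.
Net over both steps: W = 9940 J, Q = 12100 J, ΔU = 2120 J.

9940 J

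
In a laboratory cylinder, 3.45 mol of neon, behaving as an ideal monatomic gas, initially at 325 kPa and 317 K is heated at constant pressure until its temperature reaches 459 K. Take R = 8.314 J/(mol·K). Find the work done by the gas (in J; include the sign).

4070 J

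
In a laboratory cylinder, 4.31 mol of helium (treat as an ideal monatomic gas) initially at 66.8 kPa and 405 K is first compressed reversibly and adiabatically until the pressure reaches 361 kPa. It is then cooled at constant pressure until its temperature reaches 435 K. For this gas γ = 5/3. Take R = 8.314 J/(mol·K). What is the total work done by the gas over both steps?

-33900 J

V₁ = nRT₁/P₁ = 4.31×8.314×405/66.8 = 217 L.
Step 1 — Adiabatic: T₂/T₁ = (P₂/P₁)^((γ−1)/γ) ⇒ T₂ = 405×(5.40)^0.400 = 795 K; V₂ = 78.9 L.
ΔU = nCvΔT = 4.31×12.5×(795−405) = 21000 J.
Q = 0 for an adiabatic process, so W = −ΔU = -21000 J.
State after step 1: P = 361 kPa, V = 78.9 L, T = 795 K.
Step 2 — Isobaric: P stays 361 kPa; V/T = const ⇒ T₂ = 435 K, V₂ = 43.2 L.
W = PΔV = 361×(43.2−78.9) kPa·L = -12900 J.
ΔU = nCvΔT = 4.31×12.5×(435−795) = -19400 J.
Q = ΔU + W = nCpΔT = -32300 J.
Net over both steps: W = -33900 J, Q = -32300 J, ΔU = 1610 J.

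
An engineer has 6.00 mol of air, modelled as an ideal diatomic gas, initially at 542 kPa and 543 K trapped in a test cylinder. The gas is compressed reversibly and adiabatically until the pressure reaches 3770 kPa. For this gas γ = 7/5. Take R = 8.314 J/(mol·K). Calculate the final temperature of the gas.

945 K

V₁ = nRT₁/P₁ = 6.00×8.314×543/542 = 50.0 L.
Adiabatic: T₂/T₁ = (P₂/P₁)^((γ−1)/γ) ⇒ T₂ = 543×(6.96)^0.286 = 945 K; V₂ = 12.5 L.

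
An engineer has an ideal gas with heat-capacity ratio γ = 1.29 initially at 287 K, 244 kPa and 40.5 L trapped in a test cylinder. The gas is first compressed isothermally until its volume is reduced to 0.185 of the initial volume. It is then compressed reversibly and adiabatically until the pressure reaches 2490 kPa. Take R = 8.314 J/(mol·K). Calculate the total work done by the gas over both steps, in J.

-21900 J

n = P₁V₁/(RT₁) = 244×40.5/(8.314×287) = 4.14 mol.
Step 1 — Isothermal: T stays 287 K; PV = const ⇒ V₂ = 7.49 L, P₂ = 1320 kPa.
ΔU = 0 (ideal gas, T constant).
W = nRT ln(V₂/V₁) = 4.14×8.314×287×ln(0.185) = -16700 J.
Q = ΔU + W = -16700 J.
State after step 1: P = 1320 kPa, V = 7.49 L, T = 287 K.
Step 2 — Adiabatic: T₂/T₁ = (P₂/P₁)^((γ−1)/γ) ⇒ T₂ = 287×(1.89)^0.225 = 331 K; V₂ = 4.58 L.
ΔU = nCvΔT = 4.14×28.7×(331−287) = 5230 J.
Q = 0 for an adiabatic process, so W = −ΔU = -5230 J.
Net over both steps: W = -21900 J, Q = -16700 J, ΔU = 5230 J.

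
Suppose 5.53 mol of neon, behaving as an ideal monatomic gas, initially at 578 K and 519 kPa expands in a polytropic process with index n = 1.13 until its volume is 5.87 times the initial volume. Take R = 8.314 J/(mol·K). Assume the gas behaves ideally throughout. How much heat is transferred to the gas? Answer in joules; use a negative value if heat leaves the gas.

33800 J

V₁ = nRT₁/P₁ = 5.53×8.314×578/519 = 51.2 L.
Polytropic n=1.13: T₂ = T₁(V₁/V₂)^(n−1) = 578×(0.170)^0.13 = 459 K; P₂ = P₁(V₁/V₂)^n = 70.2 kPa.
W = (P₁V₁−P₂V₂)/(n−1) = (519×51.2−70.2×301)/0.13 = 42000 J.
ΔU = nCvΔT = 5.53×12.5×(459−578) = -8190 J.
Q = ΔU + W = 33800 J.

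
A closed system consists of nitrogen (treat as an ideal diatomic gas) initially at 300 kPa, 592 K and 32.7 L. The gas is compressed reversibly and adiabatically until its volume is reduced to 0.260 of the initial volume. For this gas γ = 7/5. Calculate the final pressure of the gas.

1980 kPa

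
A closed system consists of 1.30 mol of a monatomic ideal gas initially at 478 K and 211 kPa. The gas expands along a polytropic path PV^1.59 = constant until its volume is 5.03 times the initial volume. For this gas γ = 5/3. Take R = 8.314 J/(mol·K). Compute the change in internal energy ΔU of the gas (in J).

-4760 J

V₁ = nRT₁/P₁ = 1.30×8.314×478/211 = 24.5 L.
Polytropic n=1.59: T₂ = T₁(V₁/V₂)^(n−1) = 478×(0.199)^0.59 = 184 K; P₂ = P₁(V₁/V₂)^n = 16.2 kPa.
For an ideal gas ΔU = nCvΔT with Cv = (3/2)R = 12.5 J/(mol·K).
ΔU = 1.30×12.5×(184−478) = -4760 J.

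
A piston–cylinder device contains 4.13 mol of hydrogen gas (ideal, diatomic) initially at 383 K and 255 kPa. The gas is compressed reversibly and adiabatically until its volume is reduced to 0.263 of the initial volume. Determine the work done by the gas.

V₁ = nRT₁/P₁ = 4.13×8.314×383/255 = 51.6 L.
Adiabatic: TV^(γ−1) = const ⇒ T₂ = 383×(3.80)^0.400 = 653 K; PV^γ = const ⇒ P₂ = 1650 kPa.
ΔU = nCvΔT = 4.13×20.8×(653−383) = 23200 J.
Q = 0 for an adiabatic process, so W = −ΔU = -23200 J.

-23200 J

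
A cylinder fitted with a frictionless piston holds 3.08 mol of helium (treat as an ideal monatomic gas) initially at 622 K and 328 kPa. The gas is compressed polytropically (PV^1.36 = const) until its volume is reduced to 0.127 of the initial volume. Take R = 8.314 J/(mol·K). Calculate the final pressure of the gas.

5430 kPa

V₁ = nRT₁/P₁ = 3.08×8.314×622/328 = 48.6 L.
Polytropic n=1.36: T₂ = T₁(V₁/V₂)^(n−1) = 622×(7.87)^0.36 = 1310 K; P₂ = P₁(V₁/V₂)^n = 5430 kPa.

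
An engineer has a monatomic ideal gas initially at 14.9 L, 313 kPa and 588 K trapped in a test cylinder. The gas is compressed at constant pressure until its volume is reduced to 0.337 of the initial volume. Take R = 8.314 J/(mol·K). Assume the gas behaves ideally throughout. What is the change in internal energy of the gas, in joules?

-4640 J

n = P₁V₁/(RT₁) = 313×14.9/(8.314×588) = 0.954 mol.
Isobaric: P stays 313 kPa; V/T = const ⇒ T₂ = 198 K, V₂ = 5.02 L.
For an ideal gas ΔU = nCvΔT with Cv = (3/2)R = 12.5 J/(mol·K).
ΔU = 0.954×12.5×(198−588) = -4640 J.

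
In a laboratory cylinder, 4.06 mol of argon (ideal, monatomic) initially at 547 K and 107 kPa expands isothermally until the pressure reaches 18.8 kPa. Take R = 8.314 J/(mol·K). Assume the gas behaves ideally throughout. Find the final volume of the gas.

V₁ = nRT₁/P₁ = 4.06×8.314×547/107 = 173 L.
Isothermal: T stays 547 K; PV = const ⇒ V₂ = 982 L, P₂ = 18.8 kPa.

982 L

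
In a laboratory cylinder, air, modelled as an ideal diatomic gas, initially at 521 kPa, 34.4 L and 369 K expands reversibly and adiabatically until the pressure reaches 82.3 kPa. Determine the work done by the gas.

18400 J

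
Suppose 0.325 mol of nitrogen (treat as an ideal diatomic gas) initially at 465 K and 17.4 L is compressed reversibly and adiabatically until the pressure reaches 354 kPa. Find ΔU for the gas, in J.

1810 J

P₁ = nRT₁/V₁ = 0.325×8.314×465/17.4 = 72.2 kPa.
Adiabatic: T₂/T₁ = (P₂/P₁)^((γ−1)/γ) ⇒ T₂ = 465×(4.90)^0.286 = 732 K; V₂ = 5.59 L.
For an ideal gas ΔU = nCvΔT with Cv = (5/2)R = 20.8 J/(mol·K).
ΔU = 0.325×20.8×(732−465) = 1810 J.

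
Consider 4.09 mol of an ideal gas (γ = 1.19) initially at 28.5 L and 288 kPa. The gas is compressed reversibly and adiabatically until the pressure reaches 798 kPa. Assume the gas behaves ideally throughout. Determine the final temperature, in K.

T₁ = P₁V₁/(nR) = 288×28.5/(4.09×8.314) = 241 K.
Adiabatic: T₂/T₁ = (P₂/P₁)^((γ−1)/γ) ⇒ T₂ = 241×(2.77)^0.160 = 284 K; V₂ = 12.1 L.

284 K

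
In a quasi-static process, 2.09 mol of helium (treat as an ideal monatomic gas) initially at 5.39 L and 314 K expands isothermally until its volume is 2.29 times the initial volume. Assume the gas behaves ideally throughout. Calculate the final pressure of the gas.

P₁ = nRT₁/V₁ = 2.09×8.314×314/5.39 = 1010 kPa.
Isothermal: T stays 314 K; PV = const ⇒ V₂ = 12.3 L, P₂ = 442 kPa.

442 kPa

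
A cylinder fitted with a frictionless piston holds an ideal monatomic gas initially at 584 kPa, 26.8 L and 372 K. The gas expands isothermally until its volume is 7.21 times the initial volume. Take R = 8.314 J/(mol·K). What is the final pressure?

81.0 kPa

Isothermal: T stays 372 K; PV = const ⇒ V₂ = 193 L, P₂ = 81.0 kPa.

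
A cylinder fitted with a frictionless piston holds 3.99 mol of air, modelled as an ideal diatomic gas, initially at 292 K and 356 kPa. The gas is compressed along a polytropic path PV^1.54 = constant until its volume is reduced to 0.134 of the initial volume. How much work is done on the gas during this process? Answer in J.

35200 J

V₁ = nRT₁/P₁ = 3.99×8.314×292/356 = 27.2 L.
Polytropic n=1.54: T₂ = T₁(V₁/V₂)^(n−1) = 292×(7.46)^0.54 = 864 K; P₂ = P₁(V₁/V₂)^n = 7870 kPa.
W = (P₁V₁−P₂V₂)/(n−1) = (356×27.2−7870×3.65)/0.54 = -35200 J.
Work done on the gas = −W_by = 35200 J.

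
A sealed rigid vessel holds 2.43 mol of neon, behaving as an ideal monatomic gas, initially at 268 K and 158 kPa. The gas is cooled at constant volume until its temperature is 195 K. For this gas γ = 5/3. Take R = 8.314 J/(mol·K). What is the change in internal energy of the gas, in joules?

-2210 J

V₁ = nRT₁/P₁ = 2.43×8.314×268/158 = 34.3 L.
Isochoric: V stays 34.3 L; P/T = const ⇒ T₂ = 195 K, P₂ = 115 kPa.
For an ideal gas ΔU = nCvΔT with Cv = (3/2)R = 12.5 J/(mol·K).
ΔU = 2.43×12.5×(195−268) = -2210 J.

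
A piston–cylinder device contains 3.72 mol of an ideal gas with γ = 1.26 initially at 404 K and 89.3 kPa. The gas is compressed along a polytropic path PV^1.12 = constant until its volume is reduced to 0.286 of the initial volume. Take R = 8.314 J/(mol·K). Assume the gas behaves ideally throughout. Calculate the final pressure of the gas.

V₁ = nRT₁/P₁ = 3.72×8.314×404/89.3 = 140 L.
Polytropic n=1.12: T₂ = T₁(V₁/V₂)^(n−1) = 404×(3.50)^0.12 = 469 K; P₂ = P₁(V₁/V₂)^n = 363 kPa.

363 kPa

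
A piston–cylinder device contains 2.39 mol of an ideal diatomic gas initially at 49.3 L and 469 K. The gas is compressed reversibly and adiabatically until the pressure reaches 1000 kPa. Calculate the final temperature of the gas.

755 K

P₁ = nRT₁/V₁ = 2.39×8.314×469/49.3 = 189 kPa.
Adiabatic: T₂/T₁ = (P₂/P₁)^((γ−1)/γ) ⇒ T₂ = 469×(5.29)^0.286 = 755 K; V₂ = 15.0 L.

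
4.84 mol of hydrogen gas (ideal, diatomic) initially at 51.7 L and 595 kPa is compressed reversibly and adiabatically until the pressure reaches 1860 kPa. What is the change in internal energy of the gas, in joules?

29600 J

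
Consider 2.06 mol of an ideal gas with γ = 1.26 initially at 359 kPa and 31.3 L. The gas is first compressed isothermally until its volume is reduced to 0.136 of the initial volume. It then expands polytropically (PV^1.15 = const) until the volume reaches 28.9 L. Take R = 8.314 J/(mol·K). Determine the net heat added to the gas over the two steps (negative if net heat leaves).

T₁ = P₁V₁/(nR) = 359×31.3/(2.06×8.314) = 656 K.
Step 1 — Isothermal: T stays 656 K; PV = const ⇒ V₂ = 4.26 L, P₂ = 2640 kPa.
ΔU = 0 (ideal gas, T constant).
W = nRT ln(V₂/V₁) = 2.06×8.314×656×ln(0.136) = -22400 J.
Q = ΔU + W = -22400 J.
State after step 1: P = 2640 kPa, V = 4.26 L, T = 656 K.
Step 2 — Polytropic n=1.15: T₂ = T₁(V₁/V₂)^(n−1) = 656×(0.147)^0.15 = 492 K; P₂ = P₁(V₁/V₂)^n = 292 kPa.
W = (P₁V₁−P₂V₂)/(n−1) = (2640×4.26−292×28.9)/0.15 = 18700 J.
ΔU = nCvΔT = 2.06×32.0×(492−656) = -10800 J.
Q = ΔU + W = 7910 J.
Net over both steps: W = -3710 J, Q = -14500 J, ΔU = -10800 J.

-14500 J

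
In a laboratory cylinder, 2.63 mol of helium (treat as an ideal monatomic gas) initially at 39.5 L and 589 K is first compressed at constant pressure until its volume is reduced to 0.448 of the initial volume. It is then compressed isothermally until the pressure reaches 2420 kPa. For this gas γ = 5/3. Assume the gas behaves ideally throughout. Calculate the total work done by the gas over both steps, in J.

-18700 J

P₁ = nRT₁/V₁ = 2.63×8.314×589/39.5 = 326 kPa.
Step 1 — Isobaric: P stays 326 kPa; V/T = const ⇒ T₂ = 264 K, V₂ = 17.7 L.
W = PΔV = 326×(17.7−39.5) kPa·L = -7110 J.
ΔU = nCvΔT = 2.63×12.5×(264−589) = -10700 J.
Q = ΔU + W = nCpΔT = -17800 J.
State after step 1: P = 326 kPa, V = 17.7 L, T = 264 K.
Step 2 — Isothermal: T stays 264 K; PV = const ⇒ V₂ = 2.38 L, P₂ = 2420 kPa.
ΔU = 0 (ideal gas, T constant).
W = nRT ln(V₂/V₁) = 2.63×8.314×264×ln(0.135) = -11600 J.
Q = ΔU + W = -11600 J.
Net over both steps: W = -18700 J, Q = -29300 J, ΔU = -10700 J.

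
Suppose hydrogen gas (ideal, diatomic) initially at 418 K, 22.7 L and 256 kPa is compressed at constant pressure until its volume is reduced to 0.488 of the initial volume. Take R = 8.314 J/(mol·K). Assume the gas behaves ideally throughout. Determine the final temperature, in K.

Isobaric: P stays 256 kPa; V/T = const ⇒ T₂ = 204 K, V₂ = 11.1 L.

204 K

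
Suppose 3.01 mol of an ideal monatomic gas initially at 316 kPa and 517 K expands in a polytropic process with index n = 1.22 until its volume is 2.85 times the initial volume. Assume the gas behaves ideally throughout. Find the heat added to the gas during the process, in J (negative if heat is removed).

8110 J

V₁ = nRT₁/P₁ = 3.01×8.314×517/316 = 40.9 L.
Polytropic n=1.22: T₂ = T₁(V₁/V₂)^(n−1) = 517×(0.351)^0.22 = 411 K; P₂ = P₁(V₁/V₂)^n = 88.1 kPa.
W = (P₁V₁−P₂V₂)/(n−1) = (316×40.9−88.1×117)/0.22 = 12100 J.
ΔU = nCvΔT = 3.01×12.5×(411−517) = -3990 J.
Q = ΔU + W = 8110 J.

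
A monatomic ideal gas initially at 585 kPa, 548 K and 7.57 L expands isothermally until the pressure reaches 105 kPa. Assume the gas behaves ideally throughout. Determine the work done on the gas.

-7610 J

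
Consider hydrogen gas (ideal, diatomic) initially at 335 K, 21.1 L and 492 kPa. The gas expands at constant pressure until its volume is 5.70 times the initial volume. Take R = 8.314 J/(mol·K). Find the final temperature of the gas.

1910 K

Isobaric: P stays 492 kPa; V/T = const ⇒ T₂ = 1910 K, V₂ = 120 L.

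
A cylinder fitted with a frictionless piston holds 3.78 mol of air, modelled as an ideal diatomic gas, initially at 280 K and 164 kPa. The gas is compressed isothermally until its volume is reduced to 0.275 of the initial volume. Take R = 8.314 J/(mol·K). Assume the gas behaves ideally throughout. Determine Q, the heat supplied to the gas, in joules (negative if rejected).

V₁ = nRT₁/P₁ = 3.78×8.314×280/164 = 53.7 L.
Isothermal: T stays 280 K; PV = const ⇒ V₂ = 14.8 L, P₂ = 596 kPa.
ΔU = 0 (ideal gas, T constant).
W = nRT ln(V₂/V₁) = 3.78×8.314×280×ln(0.275) = -11400 J.
Q = ΔU + W = -11400 J.

-11400 J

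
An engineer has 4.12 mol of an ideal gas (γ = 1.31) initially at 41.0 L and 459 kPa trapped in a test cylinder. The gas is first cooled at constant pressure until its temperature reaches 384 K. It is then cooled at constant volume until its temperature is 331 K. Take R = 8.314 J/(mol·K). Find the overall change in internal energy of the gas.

-24100 J

T₁ = P₁V₁/(nR) = 459×41.0/(4.12×8.314) = 549 K.
Step 1 — Isobaric: P stays 459 kPa; V/T = const ⇒ T₂ = 384 K, V₂ = 28.7 L.
W = PΔV = 459×(28.7−41.0) kPa·L = -5670 J.
ΔU = nCvΔT = 4.12×26.8×(384−549) = -18300 J.
Q = ΔU + W = nCpΔT = -23900 J.
State after step 1: P = 459 kPa, V = 28.7 L, T = 384 K.
Step 2 — Isochoric: V stays 28.7 L; P/T = const ⇒ T₂ = 331 K, P₂ = 396 kPa.
W = 0 (no volume change).
ΔU = nCvΔT = 4.12×26.8×(331−384) = -5860 J.
Q = ΔU = -5860 J.
Net over both steps: W = -5670 J, Q = -29800 J, ΔU = -24100 J.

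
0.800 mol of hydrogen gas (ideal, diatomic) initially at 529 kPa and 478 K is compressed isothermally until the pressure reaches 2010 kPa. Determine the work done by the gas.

-4240 J

V₁ = nRT₁/P₁ = 0.800×8.314×478/529 = 6.01 L.
Isothermal: T stays 478 K; PV = const ⇒ V₂ = 1.58 L, P₂ = 2010 kPa.
W = nRT ln(V₂/V₁) = 0.800×8.314×478×ln(0.263) = -4240 J.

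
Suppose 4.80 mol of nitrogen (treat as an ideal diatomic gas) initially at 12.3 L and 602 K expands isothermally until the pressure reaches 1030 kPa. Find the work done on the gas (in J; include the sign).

-15400 J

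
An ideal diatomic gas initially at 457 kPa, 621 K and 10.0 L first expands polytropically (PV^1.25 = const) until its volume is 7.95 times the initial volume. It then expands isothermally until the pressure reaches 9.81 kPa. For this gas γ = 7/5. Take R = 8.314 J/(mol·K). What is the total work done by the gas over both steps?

n = P₁V₁/(RT₁) = 457×10.0/(8.314×621) = 0.885 mol.
Step 1 — Polytropic n=1.25: T₂ = T₁(V₁/V₂)^(n−1) = 621×(0.126)^0.25 = 370 K; P₂ = P₁(V₁/V₂)^n = 34.2 kPa.
W = (P₁V₁−P₂V₂)/(n−1) = (457×10.0−34.2×79.5)/0.25 = 7390 J.
ΔU = nCvΔT = 0.885×20.8×(370−621) = -4620 J.
Q = ΔU + W = 2770 J.
State after step 1: P = 34.2 kPa, V = 79.5 L, T = 370 K.
Step 2 — Isothermal: T stays 370 K; PV = const ⇒ V₂ = 277 L, P₂ = 9.81 kPa.
ΔU = 0 (ideal gas, T constant).
W = nRT ln(V₂/V₁) = 0.885×8.314×370×ln(3.49) = 3400 J.
Q = ΔU + W = 3400 J.
Net over both steps: W = 10800 J, Q = 6170 J, ΔU = -4620 J.

10800 J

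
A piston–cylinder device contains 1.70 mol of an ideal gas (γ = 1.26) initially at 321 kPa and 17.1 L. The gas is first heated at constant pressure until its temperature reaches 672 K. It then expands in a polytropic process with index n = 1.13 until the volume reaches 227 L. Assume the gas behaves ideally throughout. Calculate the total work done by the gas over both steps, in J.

T₁ = P₁V₁/(nR) = 321×17.1/(1.70×8.314) = 388 K.
Step 1 — Isobaric: P stays 321 kPa; V/T = const ⇒ T₂ = 672 K, V₂ = 29.6 L.
W = PΔV = 321×(29.6−17.1) kPa·L = 4010 J.
ΔU = nCvΔT = 1.70×32.0×(672−388) = 15400 J.
Q = ΔU + W = nCpΔT = 19400 J.
State after step 1: P = 321 kPa, V = 29.6 L, T = 672 K.
Step 2 — Polytropic n=1.13: T₂ = T₁(V₁/V₂)^(n−1) = 672×(0.130)^0.13 = 516 K; P₂ = P₁(V₁/V₂)^n = 32.1 kPa.
W = (P₁V₁−P₂V₂)/(n−1) = (321×29.6−32.1×227)/0.13 = 17000 J.
ΔU = nCvΔT = 1.70×32.0×(516−672) = -8500 J.
Q = ΔU + W = 8500 J.
Net over both steps: W = 21000 J, Q = 27900 J, ΔU = 6920 J.

21000 J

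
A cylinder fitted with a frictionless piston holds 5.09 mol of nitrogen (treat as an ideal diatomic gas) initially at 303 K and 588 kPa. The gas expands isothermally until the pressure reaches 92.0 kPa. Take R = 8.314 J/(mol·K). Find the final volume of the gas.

V₁ = nRT₁/P₁ = 5.09×8.314×303/588 = 21.8 L.
Isothermal: T stays 303 K; PV = const ⇒ V₂ = 139 L, P₂ = 92.0 kPa.

139 L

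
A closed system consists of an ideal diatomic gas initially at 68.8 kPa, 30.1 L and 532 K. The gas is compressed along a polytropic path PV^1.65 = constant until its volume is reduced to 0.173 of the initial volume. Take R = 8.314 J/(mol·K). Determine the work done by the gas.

n = P₁V₁/(RT₁) = 68.8×30.1/(8.314×532) = 0.468 mol.
Polytropic n=1.65: T₂ = T₁(V₁/V₂)^(n−1) = 532×(5.78)^0.65 = 1660 K; P₂ = P₁(V₁/V₂)^n = 1240 kPa.
W = (P₁V₁−P₂V₂)/(n−1) = (68.8×30.1−1240×5.21)/0.65 = -6780 J.

-6780 J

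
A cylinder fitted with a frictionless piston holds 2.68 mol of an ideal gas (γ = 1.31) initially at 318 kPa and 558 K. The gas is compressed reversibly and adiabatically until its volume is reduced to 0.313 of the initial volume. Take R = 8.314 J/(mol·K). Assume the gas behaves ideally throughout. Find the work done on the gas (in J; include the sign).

V₁ = nRT₁/P₁ = 2.68×8.314×558/318 = 39.1 L.
Adiabatic: TV^(γ−1) = const ⇒ T₂ = 558×(3.19)^0.310 = 800 K; PV^γ = const ⇒ P₂ = 1460 kPa.
ΔU = nCvΔT = 2.68×26.8×(800−558) = 17400 J.
Q = 0 for an adiabatic process, so W = −ΔU = -17400 J.
Work done on the gas = −W_by = 17400 J.

17400 J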